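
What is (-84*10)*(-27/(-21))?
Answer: -1080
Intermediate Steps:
(-84*10)*(-27/(-21)) = -(-22680)*(-1)/21 = -840*9/7 = -1080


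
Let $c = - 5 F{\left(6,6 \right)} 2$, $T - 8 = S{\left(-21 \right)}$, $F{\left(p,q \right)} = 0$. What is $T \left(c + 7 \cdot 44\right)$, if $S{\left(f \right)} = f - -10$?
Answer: $-924$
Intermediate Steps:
$S{\left(f \right)} = 10 + f$ ($S{\left(f \right)} = f + 10 = 10 + f$)
$T = -3$ ($T = 8 + \left(10 - 21\right) = 8 - 11 = -3$)
$c = 0$ ($c = \left(-5\right) 0 \cdot 2 = 0 \cdot 2 = 0$)
$T \left(c + 7 \cdot 44\right) = - 3 \left(0 + 7 \cdot 44\right) = - 3 \left(0 + 308\right) = \left(-3\right) 308 = -924$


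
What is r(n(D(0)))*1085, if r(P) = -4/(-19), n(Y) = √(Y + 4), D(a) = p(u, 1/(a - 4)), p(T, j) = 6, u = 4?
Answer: 4340/19 ≈ 228.42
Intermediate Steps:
D(a) = 6
n(Y) = √(4 + Y)
r(P) = 4/19 (r(P) = -4*(-1/19) = 4/19)
r(n(D(0)))*1085 = (4/19)*1085 = 4340/19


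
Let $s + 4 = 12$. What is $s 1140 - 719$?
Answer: $8401$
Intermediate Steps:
$s = 8$ ($s = -4 + 12 = 8$)
$s 1140 - 719 = 8 \cdot 1140 - 719 = 9120 - 719 = 8401$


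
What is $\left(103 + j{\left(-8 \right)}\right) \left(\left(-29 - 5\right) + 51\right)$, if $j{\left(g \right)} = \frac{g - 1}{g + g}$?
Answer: $\frac{28169}{16} \approx 1760.6$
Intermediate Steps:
$j{\left(g \right)} = \frac{-1 + g}{2 g}$
$\left(103 + j{\left(-8 \right)}\right) \left(\left(-29 - 5\right) + 51\right) = \left(103 + \frac{-1 - 8}{2 \left(-8\right)}\right) \left(\left(-29 - 5\right) + 51\right) = \left(103 + \frac{1}{2} \left(- \frac{1}{8}\right) \left(-9\right)\right) \left(-34 + 51\right) = \left(103 + \frac{9}{16}\right) 17 = \frac{1657}{16} \cdot 17 = \frac{28169}{16}$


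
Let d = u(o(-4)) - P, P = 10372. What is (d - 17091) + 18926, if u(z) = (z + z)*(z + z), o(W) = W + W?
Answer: -8281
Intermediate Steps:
o(W) = 2*W
u(z) = 4*z² (u(z) = (2*z)*(2*z) = 4*z²)
d = -10116 (d = 4*(2*(-4))² - 1*10372 = 4*(-8)² - 10372 = 4*64 - 10372 = 256 - 10372 = -10116)
(d - 17091) + 18926 = (-10116 - 17091) + 18926 = -27207 + 18926 = -8281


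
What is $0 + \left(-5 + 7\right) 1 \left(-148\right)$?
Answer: $-296$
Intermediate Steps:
$0 + \left(-5 + 7\right) 1 \left(-148\right) = 0 + 2 \cdot 1 \left(-148\right) = 0 + 2 \left(-148\right) = 0 - 296 = -296$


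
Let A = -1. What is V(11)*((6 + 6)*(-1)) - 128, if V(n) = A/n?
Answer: -1396/11 ≈ -126.91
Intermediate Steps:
V(n) = -1/n
V(11)*((6 + 6)*(-1)) - 128 = (-1/11)*((6 + 6)*(-1)) - 128 = (-1*1/11)*(12*(-1)) - 128 = -1/11*(-12) - 128 = 12/11 - 128 = -1396/11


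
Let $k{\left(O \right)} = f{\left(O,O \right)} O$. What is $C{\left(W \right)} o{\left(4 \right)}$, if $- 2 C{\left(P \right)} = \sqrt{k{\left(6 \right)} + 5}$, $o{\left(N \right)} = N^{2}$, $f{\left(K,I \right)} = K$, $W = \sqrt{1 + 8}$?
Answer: $- 8 \sqrt{41} \approx -51.225$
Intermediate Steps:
$W = 3$ ($W = \sqrt{9} = 3$)
$k{\left(O \right)} = O^{2}$ ($k{\left(O \right)} = O O = O^{2}$)
$C{\left(P \right)} = - \frac{\sqrt{41}}{2}$ ($C{\left(P \right)} = - \frac{\sqrt{6^{2} + 5}}{2} = - \frac{\sqrt{36 + 5}}{2} = - \frac{\sqrt{41}}{2}$)
$C{\left(W \right)} o{\left(4 \right)} = - \frac{\sqrt{41}}{2} \cdot 4^{2} = - \frac{\sqrt{41}}{2} \cdot 16 = - 8 \sqrt{41}$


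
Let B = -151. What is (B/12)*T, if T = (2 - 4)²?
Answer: -151/3 ≈ -50.333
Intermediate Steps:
T = 4 (T = (-2)² = 4)
(B/12)*T = -151/12*4 = -151/3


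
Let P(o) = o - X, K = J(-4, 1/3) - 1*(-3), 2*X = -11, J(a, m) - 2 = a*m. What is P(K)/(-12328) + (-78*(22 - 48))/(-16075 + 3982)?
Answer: -50224073/298165008 ≈ -0.16844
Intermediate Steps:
J(a, m) = 2 + a*m
X = -11/2 (X = (1/2)*(-11) = -11/2 ≈ -5.5000)
K = 11/3 (K = (2 - 4/3) - 1*(-3) = (2 - 4*1/3) + 3 = (2 - 4/3) + 3 = 2/3 + 3 = 11/3 ≈ 3.6667)
P(o) = 11/2 + o (P(o) = o - 1*(-11/2) = o + 11/2 = 11/2 + o)
P(K)/(-12328) + (-78*(22 - 48))/(-16075 + 3982) = (11/2 + 11/3)/(-12328) + (-78*(22 - 48))/(-16075 + 3982) = (55/6)*(-1/12328) - 78*(-26)/(-12093) = -55/73968 + 2028*(-1/12093) = -55/73968 - 676/4031 = -50224073/298165008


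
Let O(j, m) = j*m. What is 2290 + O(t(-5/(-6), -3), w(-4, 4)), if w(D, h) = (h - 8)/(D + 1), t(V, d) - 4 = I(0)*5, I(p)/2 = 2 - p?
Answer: 2322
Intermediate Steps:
I(p) = 4 - 2*p (I(p) = 2*(2 - p) = 4 - 2*p)
t(V, d) = 24 (t(V, d) = 4 + (4 - 2*0)*5 = 4 + (4 + 0)*5 = 4 + 4*5 = 4 + 20 = 24)
w(D, h) = (-8 + h)/(1 + D)
2290 + O(t(-5/(-6), -3), w(-4, 4)) = 2290 + 24*((-8 + 4)/(1 - 4)) = 2290 + 24*(-4/(-3)) = 2290 + 24*(-⅓*(-4)) = 2290 + 24*(4/3) = 2290 + 32 = 2322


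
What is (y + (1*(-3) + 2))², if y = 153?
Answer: 23104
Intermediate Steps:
(y + (1*(-3) + 2))² = (153 + (1*(-3) + 2))² = (153 + (-3 + 2))² = (153 - 1)² = 152² = 23104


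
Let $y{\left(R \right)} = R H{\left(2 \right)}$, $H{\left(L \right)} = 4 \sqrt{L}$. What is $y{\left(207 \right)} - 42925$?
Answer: $-42925 + 828 \sqrt{2} \approx -41754.0$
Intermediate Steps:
$y{\left(R \right)} = 4 R \sqrt{2}$ ($y{\left(R \right)} = R 4 \sqrt{2} = 4 R \sqrt{2}$)
$y{\left(207 \right)} - 42925 = 4 \cdot 207 \sqrt{2} - 42925 = 828 \sqrt{2} - 42925 = -42925 + 828 \sqrt{2}$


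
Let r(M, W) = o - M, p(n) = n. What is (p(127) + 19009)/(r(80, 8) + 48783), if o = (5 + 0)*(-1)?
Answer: 736/1873 ≈ 0.39295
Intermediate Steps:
o = -5 (o = 5*(-1) = -5)
r(M, W) = -5 - M
(p(127) + 19009)/(r(80, 8) + 48783) = (127 + 19009)/((-5 - 1*80) + 48783) = 19136/((-5 - 80) + 48783) = 19136/(-85 + 48783) = 19136/48698 = 19136*(1/48698) = 736/1873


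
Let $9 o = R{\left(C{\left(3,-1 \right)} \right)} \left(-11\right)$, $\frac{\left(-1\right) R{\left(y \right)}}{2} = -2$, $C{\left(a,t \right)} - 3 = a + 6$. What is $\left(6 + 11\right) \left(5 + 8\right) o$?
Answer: $- \frac{9724}{9} \approx -1080.4$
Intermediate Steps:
$C{\left(a,t \right)} = 9 + a$ ($C{\left(a,t \right)} = 3 + \left(a + 6\right) = 3 + \left(6 + a\right) = 9 + a$)
$R{\left(y \right)} = 4$ ($R{\left(y \right)} = \left(-2\right) \left(-2\right) = 4$)
$o = - \frac{44}{9}$ ($o = \frac{4 \left(-11\right)}{9} = \frac{1}{9} \left(-44\right) = - \frac{44}{9} \approx -4.8889$)
$\left(6 + 11\right) \left(5 + 8\right) o = \left(6 + 11\right) \left(5 + 8\right) \left(- \frac{44}{9}\right) = 17 \cdot 13 \left(- \frac{44}{9}\right) = 221 \left(- \frac{44}{9}\right) = - \frac{9724}{9}$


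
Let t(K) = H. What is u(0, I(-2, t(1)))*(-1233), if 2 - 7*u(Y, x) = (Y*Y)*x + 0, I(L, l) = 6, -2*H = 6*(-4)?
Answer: -2466/7 ≈ -352.29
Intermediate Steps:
H = 12 (H = -3*(-4) = -½*(-24) = 12)
t(K) = 12
u(Y, x) = 2/7 - x*Y²/7 (u(Y, x) = 2/7 - ((Y*Y)*x + 0)/7 = 2/7 - (Y²*x + 0)/7 = 2/7 - (x*Y² + 0)/7 = 2/7 - x*Y²/7)
u(0, I(-2, t(1)))*(-1233) = (2/7 - ⅐*6*0²)*(-1233) = (2/7 - ⅐*6*0)*(-1233) = (2/7 + 0)*(-1233) = (2/7)*(-1233) = -2466/7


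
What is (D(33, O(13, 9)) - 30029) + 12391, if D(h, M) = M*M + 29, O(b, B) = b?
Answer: -17440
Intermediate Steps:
D(h, M) = 29 + M**2 (D(h, M) = M**2 + 29 = 29 + M**2)
(D(33, O(13, 9)) - 30029) + 12391 = ((29 + 13**2) - 30029) + 12391 = ((29 + 169) - 30029) + 12391 = (198 - 30029) + 12391 = -29831 + 12391 = -17440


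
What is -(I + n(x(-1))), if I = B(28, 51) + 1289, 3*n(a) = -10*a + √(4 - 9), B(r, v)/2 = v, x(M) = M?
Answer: -4183/3 - I*√5/3 ≈ -1394.3 - 0.74536*I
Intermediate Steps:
B(r, v) = 2*v
n(a) = -10*a/3 + I*√5/3 (n(a) = (-10*a + √(4 - 9))/3 = (-10*a + √(-5))/3 = (-10*a + I*√5)/3 = -10*a/3 + I*√5/3)
I = 1391 (I = 2*51 + 1289 = 102 + 1289 = 1391)
-(I + n(x(-1))) = -(1391 + (-10/3*(-1) + I*√5/3)) = -(1391 + (10/3 + I*√5/3)) = -(4183/3 + I*√5/3) = -4183/3 - I*√5/3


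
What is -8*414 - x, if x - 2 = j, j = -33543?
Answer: 30229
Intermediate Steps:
x = -33541 (x = 2 - 33543 = -33541)
-8*414 - x = -8*414 - 1*(-33541) = -3312 + 33541 = 30229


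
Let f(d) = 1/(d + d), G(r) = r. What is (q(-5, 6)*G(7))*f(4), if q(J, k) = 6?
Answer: 21/4 ≈ 5.2500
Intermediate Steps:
f(d) = 1/(2*d)
(q(-5, 6)*G(7))*f(4) = (6*7)*((½)/4) = 42*((½)*(¼)) = 42*(⅛) = 21/4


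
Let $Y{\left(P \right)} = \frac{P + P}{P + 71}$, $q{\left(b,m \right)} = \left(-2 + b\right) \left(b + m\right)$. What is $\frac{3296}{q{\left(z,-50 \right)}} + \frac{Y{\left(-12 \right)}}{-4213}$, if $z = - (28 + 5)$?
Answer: $\frac{819346552}{722087135} \approx 1.1347$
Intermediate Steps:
$z = -33$ ($z = \left(-1\right) 33 = -33$)
$Y{\left(P \right)} = \frac{2 P}{71 + P}$
$\frac{3296}{q{\left(z,-50 \right)}} + \frac{Y{\left(-12 \right)}}{-4213} = \frac{3296}{\left(-33\right)^{2} - -66 - -100 - -1650} + \frac{2 \left(-12\right) \frac{1}{71 - 12}}{-4213} = \frac{3296}{1089 + 66 + 100 + 1650} + 2 \left(-12\right) \frac{1}{59} \left(- \frac{1}{4213}\right) = \frac{3296}{2905} + 2 \left(-12\right) \frac{1}{59} \left(- \frac{1}{4213}\right) = 3296 \cdot \frac{1}{2905} - - \frac{24}{248567} = \frac{3296}{2905} + \frac{24}{248567} = \frac{819346552}{722087135}$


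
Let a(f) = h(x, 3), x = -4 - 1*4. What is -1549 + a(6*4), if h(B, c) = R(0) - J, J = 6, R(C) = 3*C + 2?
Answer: -1553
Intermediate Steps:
x = -8 (x = -4 - 4 = -8)
R(C) = 2 + 3*C
h(B, c) = -4 (h(B, c) = (2 + 3*0) - 1*6 = (2 + 0) - 6 = 2 - 6 = -4)
a(f) = -4
-1549 + a(6*4) = -1549 - 4 = -1553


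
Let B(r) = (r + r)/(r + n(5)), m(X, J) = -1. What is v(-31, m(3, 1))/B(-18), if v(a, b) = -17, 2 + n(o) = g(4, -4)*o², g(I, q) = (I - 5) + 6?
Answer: 595/12 ≈ 49.583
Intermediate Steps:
g(I, q) = 1 + I (g(I, q) = (-5 + I) + 6 = 1 + I)
n(o) = -2 + 5*o² (n(o) = -2 + (1 + 4)*o² = -2 + 5*o²)
B(r) = 2*r/(123 + r) (B(r) = (r + r)/(r + (-2 + 5*5²)) = (2*r)/(r + (-2 + 5*25)) = (2*r)/(r + (-2 + 125)) = (2*r)/(r + 123) = (2*r)/(123 + r) = 2*r/(123 + r))
v(-31, m(3, 1))/B(-18) = -17/(2*(-18)/(123 - 18)) = -17/(2*(-18)/105) = -17/(2*(-18)*(1/105)) = -17/(-12/35) = -17*(-35/12) = 595/12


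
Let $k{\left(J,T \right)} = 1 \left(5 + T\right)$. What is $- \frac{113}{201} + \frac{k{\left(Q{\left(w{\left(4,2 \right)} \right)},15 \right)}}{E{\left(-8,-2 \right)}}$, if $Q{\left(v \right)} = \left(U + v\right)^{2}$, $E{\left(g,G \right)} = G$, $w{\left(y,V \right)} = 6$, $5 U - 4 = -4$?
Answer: $- \frac{2123}{201} \approx -10.562$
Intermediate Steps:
$U = 0$ ($U = \frac{4}{5} + \frac{1}{5} \left(-4\right) = \frac{4}{5} - \frac{4}{5} = 0$)
$Q{\left(v \right)} = v^{2}$ ($Q{\left(v \right)} = \left(0 + v\right)^{2} = v^{2}$)
$k{\left(J,T \right)} = 5 + T$
$- \frac{113}{201} + \frac{k{\left(Q{\left(w{\left(4,2 \right)} \right)},15 \right)}}{E{\left(-8,-2 \right)}} = - \frac{113}{201} + \frac{5 + 15}{-2} = \left(-113\right) \frac{1}{201} + 20 \left(- \frac{1}{2}\right) = - \frac{113}{201} - 10 = - \frac{2123}{201}$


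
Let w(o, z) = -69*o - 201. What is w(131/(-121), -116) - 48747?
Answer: -5913669/121 ≈ -48873.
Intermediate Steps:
w(o, z) = -201 - 69*o
w(131/(-121), -116) - 48747 = (-201 - 9039/(-121)) - 48747 = (-201 - 9039*(-1)/121) - 48747 = (-201 - 69*(-131/121)) - 48747 = (-201 + 9039/121) - 48747 = -15282/121 - 48747 = -5913669/121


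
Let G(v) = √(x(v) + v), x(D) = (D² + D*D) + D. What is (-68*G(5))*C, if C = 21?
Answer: -2856*√15 ≈ -11061.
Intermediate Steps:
x(D) = D + 2*D² (x(D) = (D² + D²) + D = 2*D² + D = D + 2*D²)
G(v) = √(v + v*(1 + 2*v)) (G(v) = √(v*(1 + 2*v) + v) = √(v + v*(1 + 2*v)))
(-68*G(5))*C = -68*√2*√(5*(1 + 5))*21 = -68*√2*√(5*6)*21 = -68*√2*√30*21 = -68*2*√15*21 = -136*√15*21 = -2856*√15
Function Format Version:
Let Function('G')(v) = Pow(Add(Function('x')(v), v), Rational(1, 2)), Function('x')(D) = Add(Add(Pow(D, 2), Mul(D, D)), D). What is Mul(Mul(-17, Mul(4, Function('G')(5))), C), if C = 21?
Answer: Mul(-2856, Pow(15, Rational(1, 2))) ≈ -11061.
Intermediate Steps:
Function('x')(D) = Add(D, Mul(2, Pow(D, 2))) (Function('x')(D) = Add(Add(Pow(D, 2), Pow(D, 2)), D) = Add(Mul(2, Pow(D, 2)), D) = Add(D, Mul(2, Pow(D, 2))))
Function('G')(v) = Pow(Add(v, Mul(v, Add(1, Mul(2, v)))), Rational(1, 2)) (Function('G')(v) = Pow(Add(Mul(v, Add(1, Mul(2, v))), v), Rational(1, 2)) = Pow(Add(v, Mul(v, Add(1, Mul(2, v)))), Rational(1, 2)))
Mul(Mul(-17, Mul(4, Function('G')(5))), C) = Mul(Mul(-17, Mul(4, Mul(Pow(2, Rational(1, 2)), Pow(Mul(5, Add(1, 5)), Rational(1, 2))))), 21) = Mul(Mul(-17, Mul(4, Mul(Pow(2, Rational(1, 2)), Pow(Mul(5, 6), Rational(1, 2))))), 21) = Mul(Mul(-17, Mul(4, Mul(Pow(2, Rational(1, 2)), Pow(30, Rational(1, 2))))), 21) = Mul(Mul(-17, Mul(4, Mul(2, Pow(15, Rational(1, 2))))), 21) = Mul(Mul(-17, Mul(8, Pow(15, Rational(1, 2)))), 21) = Mul(Mul(-136, Pow(15, Rational(1, 2))), 21) = Mul(-2856, Pow(15, Rational(1, 2)))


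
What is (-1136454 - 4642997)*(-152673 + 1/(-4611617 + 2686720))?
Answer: 1698463902151934582/1924897 ≈ 8.8237e+11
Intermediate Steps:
(-1136454 - 4642997)*(-152673 + 1/(-4611617 + 2686720)) = -5779451*(-152673 + 1/(-1924897)) = -5779451*(-152673 - 1/1924897) = -5779451*(-293879799682/1924897) = 1698463902151934582/1924897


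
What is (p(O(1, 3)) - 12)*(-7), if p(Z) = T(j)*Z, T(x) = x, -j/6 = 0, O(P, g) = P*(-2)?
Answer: 84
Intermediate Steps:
O(P, g) = -2*P
j = 0 (j = -6*0 = 0)
p(Z) = 0 (p(Z) = 0*Z = 0)
(p(O(1, 3)) - 12)*(-7) = (0 - 12)*(-7) = -12*(-7) = 84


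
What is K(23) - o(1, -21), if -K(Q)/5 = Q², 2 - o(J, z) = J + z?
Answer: -2667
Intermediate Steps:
o(J, z) = 2 - J - z (o(J, z) = 2 - (J + z) = 2 + (-J - z) = 2 - J - z)
K(Q) = -5*Q²
K(23) - o(1, -21) = -5*23² - (2 - 1*1 - 1*(-21)) = -5*529 - (2 - 1 + 21) = -2645 - 1*22 = -2645 - 22 = -2667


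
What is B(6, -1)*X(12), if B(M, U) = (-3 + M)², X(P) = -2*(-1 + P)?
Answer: -198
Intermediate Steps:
X(P) = 2 - 2*P
B(6, -1)*X(12) = (-3 + 6)²*(2 - 2*12) = 3²*(2 - 24) = 9*(-22) = -198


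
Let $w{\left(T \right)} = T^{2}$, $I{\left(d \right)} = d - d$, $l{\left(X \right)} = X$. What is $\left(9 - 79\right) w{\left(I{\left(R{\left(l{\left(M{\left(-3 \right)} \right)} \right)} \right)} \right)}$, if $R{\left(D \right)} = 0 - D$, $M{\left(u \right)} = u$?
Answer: $0$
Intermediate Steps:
$R{\left(D \right)} = - D$
$I{\left(d \right)} = 0$
$\left(9 - 79\right) w{\left(I{\left(R{\left(l{\left(M{\left(-3 \right)} \right)} \right)} \right)} \right)} = \left(9 - 79\right) 0^{2} = \left(-70\right) 0 = 0$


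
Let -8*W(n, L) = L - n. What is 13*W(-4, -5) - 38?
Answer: -291/8 ≈ -36.375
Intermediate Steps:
W(n, L) = -L/8 + n/8 (W(n, L) = -(L - n)/8 = -L/8 + n/8)
13*W(-4, -5) - 38 = 13*(-⅛*(-5) + (⅛)*(-4)) - 38 = 13*(5/8 - ½) - 38 = 13*(⅛) - 38 = 13/8 - 38 = -291/8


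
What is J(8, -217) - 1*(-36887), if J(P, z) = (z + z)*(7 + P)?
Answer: 30377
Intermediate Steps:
J(P, z) = 2*z*(7 + P) (J(P, z) = (2*z)*(7 + P) = 2*z*(7 + P))
J(8, -217) - 1*(-36887) = 2*(-217)*(7 + 8) - 1*(-36887) = 2*(-217)*15 + 36887 = -6510 + 36887 = 30377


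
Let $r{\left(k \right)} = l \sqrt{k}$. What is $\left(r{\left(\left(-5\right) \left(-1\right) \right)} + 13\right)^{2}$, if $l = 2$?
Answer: $189 + 52 \sqrt{5} \approx 305.28$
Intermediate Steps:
$r{\left(k \right)} = 2 \sqrt{k}$
$\left(r{\left(\left(-5\right) \left(-1\right) \right)} + 13\right)^{2} = \left(2 \sqrt{\left(-5\right) \left(-1\right)} + 13\right)^{2} = \left(2 \sqrt{5} + 13\right)^{2} = \left(13 + 2 \sqrt{5}\right)^{2}$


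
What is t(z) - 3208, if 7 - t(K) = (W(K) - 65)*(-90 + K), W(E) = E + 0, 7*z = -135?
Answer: -608199/49 ≈ -12412.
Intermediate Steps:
z = -135/7 (z = (⅐)*(-135) = -135/7 ≈ -19.286)
W(E) = E
t(K) = 7 - (-90 + K)*(-65 + K) (t(K) = 7 - (K - 65)*(-90 + K) = 7 - (-65 + K)*(-90 + K) = 7 - (-90 + K)*(-65 + K))
t(z) - 3208 = (-5843 - (-135/7)² + 155*(-135/7)) - 3208 = (-5843 - 1*18225/49 - 20925/7) - 3208 = (-5843 - 18225/49 - 20925/7) - 3208 = -451007/49 - 3208 = -608199/49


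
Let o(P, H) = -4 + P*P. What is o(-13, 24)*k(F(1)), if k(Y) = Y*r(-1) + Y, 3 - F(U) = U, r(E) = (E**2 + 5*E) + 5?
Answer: 660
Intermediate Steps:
r(E) = 5 + E**2 + 5*E
F(U) = 3 - U
o(P, H) = -4 + P**2
k(Y) = 2*Y (k(Y) = Y*(5 + (-1)**2 + 5*(-1)) + Y = Y*(5 + 1 - 5) + Y = Y*1 + Y = Y + Y = 2*Y)
o(-13, 24)*k(F(1)) = (-4 + (-13)**2)*(2*(3 - 1*1)) = (-4 + 169)*(2*(3 - 1)) = 165*(2*2) = 165*4 = 660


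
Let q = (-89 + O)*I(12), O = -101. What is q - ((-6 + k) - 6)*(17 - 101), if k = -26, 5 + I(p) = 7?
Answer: -3572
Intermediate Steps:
I(p) = 2 (I(p) = -5 + 7 = 2)
q = -380 (q = (-89 - 101)*2 = -190*2 = -380)
q - ((-6 + k) - 6)*(17 - 101) = -380 - ((-6 - 26) - 6)*(17 - 101) = -380 - (-32 - 6)*(-84) = -380 - (-38)*(-84) = -380 - 1*3192 = -380 - 3192 = -3572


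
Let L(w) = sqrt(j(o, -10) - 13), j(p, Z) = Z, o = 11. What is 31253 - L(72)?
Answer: 31253 - I*sqrt(23) ≈ 31253.0 - 4.7958*I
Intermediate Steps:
L(w) = I*sqrt(23) (L(w) = sqrt(-10 - 13) = sqrt(-23) = I*sqrt(23))
31253 - L(72) = 31253 - I*sqrt(23)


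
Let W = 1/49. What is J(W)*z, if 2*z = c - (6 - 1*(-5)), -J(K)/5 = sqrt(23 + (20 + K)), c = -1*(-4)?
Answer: 5*sqrt(527) ≈ 114.78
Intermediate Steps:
c = 4
W = 1/49 ≈ 0.020408
J(K) = -5*sqrt(43 + K) (J(K) = -5*sqrt(23 + (20 + K)) = -5*sqrt(43 + K))
z = -7/2 (z = (4 - (6 - 1*(-5)))/2 = (4 - (6 + 5))/2 = (4 - 1*11)/2 = (4 - 11)/2 = (1/2)*(-7) = -7/2 ≈ -3.5000)
J(W)*z = -5*sqrt(43 + 1/49)*(-7/2) = -10*sqrt(527)/7*(-7/2) = 5*sqrt(527)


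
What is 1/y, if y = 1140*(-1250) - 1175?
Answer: -1/1426175 ≈ -7.0118e-7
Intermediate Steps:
y = -1426175 (y = -1425000 - 1175 = -1426175)
1/y = 1/(-1426175) = -1/1426175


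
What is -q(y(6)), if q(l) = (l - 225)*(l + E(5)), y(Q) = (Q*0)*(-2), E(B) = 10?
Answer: 2250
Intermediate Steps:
y(Q) = 0 (y(Q) = 0*(-2) = 0)
q(l) = (-225 + l)*(10 + l) (q(l) = (l - 225)*(l + 10) = (-225 + l)*(10 + l))
-q(y(6)) = -(-2250 + 0² - 215*0) = -(-2250 + 0 + 0) = -1*(-2250) = 2250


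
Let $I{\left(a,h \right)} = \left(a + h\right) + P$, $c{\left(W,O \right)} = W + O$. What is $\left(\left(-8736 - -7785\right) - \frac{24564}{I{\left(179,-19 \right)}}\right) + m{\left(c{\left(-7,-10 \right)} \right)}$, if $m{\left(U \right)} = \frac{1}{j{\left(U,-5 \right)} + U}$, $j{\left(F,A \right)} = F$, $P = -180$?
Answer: $\frac{47119}{170} \approx 277.17$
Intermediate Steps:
$c{\left(W,O \right)} = O + W$
$I{\left(a,h \right)} = -180 + a + h$ ($I{\left(a,h \right)} = \left(a + h\right) - 180 = -180 + a + h$)
$m{\left(U \right)} = \frac{1}{2 U}$ ($m{\left(U \right)} = \frac{1}{U + U} = \frac{1}{2 U}$)
$\left(\left(-8736 - -7785\right) - \frac{24564}{I{\left(179,-19 \right)}}\right) + m{\left(c{\left(-7,-10 \right)} \right)} = \left(\left(-8736 - -7785\right) - \frac{24564}{-180 + 179 - 19}\right) + \frac{1}{2 \left(-10 - 7\right)} = \left(\left(-8736 + 7785\right) - \frac{24564}{-20}\right) + \frac{1}{2 \left(-17\right)} = \left(-951 - - \frac{6141}{5}\right) + \frac{1}{2} \left(- \frac{1}{17}\right) = \left(-951 + \frac{6141}{5}\right) - \frac{1}{34} = \frac{1386}{5} - \frac{1}{34} = \frac{47119}{170}$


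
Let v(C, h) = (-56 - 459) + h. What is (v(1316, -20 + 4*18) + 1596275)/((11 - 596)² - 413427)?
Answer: -797906/35601 ≈ -22.412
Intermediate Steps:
v(C, h) = -515 + h
(v(1316, -20 + 4*18) + 1596275)/((11 - 596)² - 413427) = ((-515 + (-20 + 4*18)) + 1596275)/((11 - 596)² - 413427) = ((-515 + (-20 + 72)) + 1596275)/((-585)² - 413427) = ((-515 + 52) + 1596275)/(342225 - 413427) = (-463 + 1596275)/(-71202) = 1595812*(-1/71202) = -797906/35601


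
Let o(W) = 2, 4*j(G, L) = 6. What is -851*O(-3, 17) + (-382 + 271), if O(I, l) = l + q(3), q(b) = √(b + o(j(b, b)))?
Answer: -14578 - 851*√5 ≈ -16481.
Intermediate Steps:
j(G, L) = 3/2 (j(G, L) = (¼)*6 = 3/2)
q(b) = √(2 + b) (q(b) = √(b + 2) = √(2 + b))
O(I, l) = l + √5 (O(I, l) = l + √(2 + 3) = l + √5)
-851*O(-3, 17) + (-382 + 271) = -851*(17 + √5) + (-382 + 271) = (-14467 - 851*√5) - 111 = -14578 - 851*√5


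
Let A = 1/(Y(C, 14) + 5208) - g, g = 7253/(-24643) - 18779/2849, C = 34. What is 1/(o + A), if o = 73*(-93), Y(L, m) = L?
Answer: -368029848494/2496020406551911 ≈ -0.00014745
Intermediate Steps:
o = -6789
g = -483434694/70207907 (g = 7253*(-1/24643) - 18779*1/2849 = -7253/24643 - 18779/2849 = -483434694/70207907 ≈ -6.8858)
A = 2534234873855/368029848494 (A = 1/(34 + 5208) - 1*(-483434694/70207907) = 1/5242 + 483434694/70207907 = 2534234873855/368029848494 ≈ 6.8859)
1/(o + A) = 1/(-6789 + 2534234873855/368029848494) = 1/(-2496020406551911/368029848494) = -368029848494/2496020406551911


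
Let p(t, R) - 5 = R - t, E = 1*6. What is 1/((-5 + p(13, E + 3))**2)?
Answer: 1/16 ≈ 0.062500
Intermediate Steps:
E = 6
p(t, R) = 5 + R - t (p(t, R) = 5 + (R - t) = 5 + R - t)
1/((-5 + p(13, E + 3))**2) = 1/((-5 + (5 + (6 + 3) - 1*13))**2) = 1/((-5 + (5 + 9 - 13))**2) = 1/((-5 + 1)**2) = 1/((-4)**2) = 1/16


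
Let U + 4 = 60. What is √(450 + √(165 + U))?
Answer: √(450 + √221) ≈ 21.561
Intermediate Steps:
U = 56 (U = -4 + 60 = 56)
√(450 + √(165 + U)) = √(450 + √(165 + 56)) = √(450 + √221)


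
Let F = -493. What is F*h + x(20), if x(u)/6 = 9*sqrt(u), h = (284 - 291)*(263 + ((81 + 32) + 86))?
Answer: 1594362 + 108*sqrt(5) ≈ 1.5946e+6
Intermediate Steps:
h = -3234 (h = -7*(263 + (113 + 86)) = -7*(263 + 199) = -7*462 = -3234)
x(u) = 54*sqrt(u) (x(u) = 6*(9*sqrt(u)) = 54*sqrt(u))
F*h + x(20) = -493*(-3234) + 54*sqrt(20) = 1594362 + 54*(2*sqrt(5)) = 1594362 + 108*sqrt(5)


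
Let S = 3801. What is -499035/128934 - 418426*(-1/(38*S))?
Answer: -53012513/54453126 ≈ -0.97354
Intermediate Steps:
-499035/128934 - 418426*(-1/(38*S)) = -499035/128934 - 418426/((-38*3801)) = -499035*1/128934 - 418426/(-144438) = -8755/2262 - 418426*(-1/144438) = -8755/2262 + 209213/72219 = -53012513/54453126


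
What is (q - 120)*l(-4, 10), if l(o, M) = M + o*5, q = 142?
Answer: -220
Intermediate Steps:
l(o, M) = M + 5*o
(q - 120)*l(-4, 10) = (142 - 120)*(10 + 5*(-4)) = 22*(10 - 20) = 22*(-10) = -220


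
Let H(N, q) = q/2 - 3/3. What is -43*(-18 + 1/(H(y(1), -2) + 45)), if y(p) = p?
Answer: 773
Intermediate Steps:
H(N, q) = -1 + q/2 (H(N, q) = q*(1/2) - 3*1/3 = q/2 - 1 = -1 + q/2)
-43*(-18 + 1/(H(y(1), -2) + 45)) = -43*(-18 + 1/((-1 + (1/2)*(-2)) + 45)) = -43*(-18 + 1/((-1 - 1) + 45)) = -43*(-18 + 1/(-2 + 45)) = -43*(-18 + 1/43) = -43*(-773/43) = 773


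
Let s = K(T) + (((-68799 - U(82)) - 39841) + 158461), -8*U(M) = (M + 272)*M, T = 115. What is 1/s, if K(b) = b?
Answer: 2/107129 ≈ 1.8669e-5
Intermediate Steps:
U(M) = -M*(272 + M)/8 (U(M) = -(M + 272)*M/8 = -(272 + M)*M/8 = -M*(272 + M)/8)
s = 107129/2 (s = 115 + (((-68799 - (-1)*82*(272 + 82)/8) - 39841) + 158461) = 115 + (((-68799 - (-1)*82*354/8) - 39841) + 158461) = 115 + (((-68799 - 1*(-7257/2)) - 39841) + 158461) = 115 + (((-68799 + 7257/2) - 39841) + 158461) = 115 + ((-130341/2 - 39841) + 158461) = 115 + (-210023/2 + 158461) = 115 + 106899/2 = 107129/2 ≈ 53565.)
1/s = 1/(107129/2) = 2/107129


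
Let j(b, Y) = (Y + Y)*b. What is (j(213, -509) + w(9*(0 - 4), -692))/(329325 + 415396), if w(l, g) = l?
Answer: -216870/744721 ≈ -0.29121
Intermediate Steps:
j(b, Y) = 2*Y*b (j(b, Y) = (2*Y)*b = 2*Y*b)
(j(213, -509) + w(9*(0 - 4), -692))/(329325 + 415396) = (2*(-509)*213 + 9*(0 - 4))/(329325 + 415396) = (-216834 + 9*(-4))/744721 = (-216834 - 36)*(1/744721) = -216870*1/744721 = -216870/744721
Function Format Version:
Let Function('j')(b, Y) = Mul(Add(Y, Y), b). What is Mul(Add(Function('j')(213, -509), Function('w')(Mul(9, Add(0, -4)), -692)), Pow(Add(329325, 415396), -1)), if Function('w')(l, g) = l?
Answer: Rational(-216870, 744721) ≈ -0.29121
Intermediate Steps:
Function('j')(b, Y) = Mul(2, Y, b) (Function('j')(b, Y) = Mul(Mul(2, Y), b) = Mul(2, Y, b))
Mul(Add(Function('j')(213, -509), Function('w')(Mul(9, Add(0, -4)), -692)), Pow(Add(329325, 415396), -1)) = Mul(Add(Mul(2, -509, 213), Mul(9, Add(0, -4))), Pow(Add(329325, 415396), -1)) = Mul(Add(-216834, Mul(9, -4)), Pow(744721, -1)) = Mul(Add(-216834, -36), Rational(1, 744721)) = Mul(-216870, Rational(1, 744721)) = Rational(-216870, 744721)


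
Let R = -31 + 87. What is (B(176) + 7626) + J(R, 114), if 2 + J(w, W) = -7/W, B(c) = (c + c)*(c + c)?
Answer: 14994185/114 ≈ 1.3153e+5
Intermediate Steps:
R = 56
B(c) = 4*c² (B(c) = (2*c)*(2*c) = 4*c²)
J(w, W) = -2 - 7/W
(B(176) + 7626) + J(R, 114) = (4*176² + 7626) + (-2 - 7/114) = (4*30976 + 7626) + (-2 - 7*1/114) = (123904 + 7626) + (-2 - 7/114) = 131530 - 235/114 = 14994185/114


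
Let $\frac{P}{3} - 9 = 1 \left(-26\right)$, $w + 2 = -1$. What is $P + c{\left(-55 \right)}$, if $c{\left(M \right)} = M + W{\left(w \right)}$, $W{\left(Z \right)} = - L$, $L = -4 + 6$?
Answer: $-108$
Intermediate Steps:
$w = -3$ ($w = -2 - 1 = -3$)
$L = 2$
$W{\left(Z \right)} = -2$ ($W{\left(Z \right)} = \left(-1\right) 2 = -2$)
$c{\left(M \right)} = -2 + M$ ($c{\left(M \right)} = M - 2 = -2 + M$)
$P = -51$ ($P = 27 + 3 \cdot 1 \left(-26\right) = 27 + 3 \left(-26\right) = 27 - 78 = -51$)
$P + c{\left(-55 \right)} = -51 - 57 = -108$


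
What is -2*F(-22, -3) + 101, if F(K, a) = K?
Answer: 145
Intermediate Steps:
-2*F(-22, -3) + 101 = -2*(-22) + 101 = 44 + 101 = 145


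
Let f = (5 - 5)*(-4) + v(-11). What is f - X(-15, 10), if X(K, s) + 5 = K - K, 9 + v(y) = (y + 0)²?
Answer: 117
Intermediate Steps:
v(y) = -9 + y² (v(y) = -9 + (y + 0)² = -9 + y²)
X(K, s) = -5 (X(K, s) = -5 + (K - K) = -5 + 0 = -5)
f = 112 (f = (5 - 5)*(-4) + (-9 + (-11)²) = 0*(-4) + (-9 + 121) = 0 + 112 = 112)
f - X(-15, 10) = 112 - 1*(-5) = 112 + 5 = 117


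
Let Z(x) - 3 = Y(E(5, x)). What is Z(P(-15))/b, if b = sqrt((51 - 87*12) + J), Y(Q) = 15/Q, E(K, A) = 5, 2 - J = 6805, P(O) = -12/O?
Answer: -3*I*sqrt(1949)/1949 ≈ -0.067954*I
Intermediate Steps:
J = -6803 (J = 2 - 1*6805 = 2 - 6805 = -6803)
Z(x) = 6 (Z(x) = 3 + 15/5 = 3 + 15*(1/5) = 3 + 3 = 6)
b = 2*I*sqrt(1949) (b = sqrt((51 - 87*12) - 6803) = sqrt((51 - 1044) - 6803) = sqrt(-993 - 6803) = sqrt(-7796) = 2*I*sqrt(1949) ≈ 88.295*I)
Z(P(-15))/b = 6/((2*I*sqrt(1949))) = 6*(-I*sqrt(1949)/3898) = -3*I*sqrt(1949)/1949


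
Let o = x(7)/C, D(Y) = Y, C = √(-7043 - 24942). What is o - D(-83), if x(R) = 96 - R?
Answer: 83 - 89*I*√31985/31985 ≈ 83.0 - 0.49764*I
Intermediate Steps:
C = I*√31985 (C = √(-31985) = I*√31985 ≈ 178.84*I)
o = -89*I*√31985/31985 (o = (96 - 1*7)/((I*√31985)) = (96 - 7)*(-I*√31985/31985) = 89*(-I*√31985/31985) = -89*I*√31985/31985 ≈ -0.49764*I)
o - D(-83) = -89*I*√31985/31985 - 1*(-83) = -89*I*√31985/31985 + 83 = 83 - 89*I*√31985/31985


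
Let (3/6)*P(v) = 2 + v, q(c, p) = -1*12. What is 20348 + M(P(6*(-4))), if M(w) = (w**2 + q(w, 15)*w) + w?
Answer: 22768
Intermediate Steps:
q(c, p) = -12
P(v) = 4 + 2*v (P(v) = 2*(2 + v) = 4 + 2*v)
M(w) = w**2 - 11*w (M(w) = (w**2 - 12*w) + w = w**2 - 11*w)
20348 + M(P(6*(-4))) = 20348 + (4 + 2*(6*(-4)))*(-11 + (4 + 2*(6*(-4)))) = 20348 + (4 + 2*(-24))*(-11 + (4 + 2*(-24))) = 20348 + (4 - 48)*(-11 + (4 - 48)) = 20348 - 44*(-11 - 44) = 20348 - 44*(-55) = 20348 + 2420 = 22768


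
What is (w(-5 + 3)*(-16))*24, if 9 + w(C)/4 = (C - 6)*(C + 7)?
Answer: 75264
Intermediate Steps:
w(C) = -36 + 4*(-6 + C)*(7 + C) (w(C) = -36 + 4*((C - 6)*(C + 7)) = -36 + 4*((-6 + C)*(7 + C)) = -36 + 4*(-6 + C)*(7 + C))
(w(-5 + 3)*(-16))*24 = ((-204 + 4*(-5 + 3) + 4*(-5 + 3)**2)*(-16))*24 = ((-204 + 4*(-2) + 4*(-2)**2)*(-16))*24 = ((-204 - 8 + 4*4)*(-16))*24 = ((-204 - 8 + 16)*(-16))*24 = -196*(-16)*24 = 3136*24 = 75264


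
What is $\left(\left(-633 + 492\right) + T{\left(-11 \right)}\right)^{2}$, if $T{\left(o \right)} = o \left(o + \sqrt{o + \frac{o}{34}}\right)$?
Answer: $- \frac{32985}{34} + \frac{220 i \sqrt{13090}}{17} \approx -970.15 + 1480.6 i$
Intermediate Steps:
$T{\left(o \right)} = o \left(o + \frac{\sqrt{1190} \sqrt{o}}{34}\right)$ ($T{\left(o \right)} = o \left(o + \sqrt{o + o \frac{1}{34}}\right) = o \left(o + \sqrt{o + \frac{o}{34}}\right) = o \left(o + \sqrt{\frac{35 o}{34}}\right) = o \left(o + \frac{\sqrt{1190} \sqrt{o}}{34}\right)$)
$\left(\left(-633 + 492\right) + T{\left(-11 \right)}\right)^{2} = \left(\left(-633 + 492\right) + \left(\left(-11\right)^{2} + \frac{\sqrt{1190} \left(-11\right)^{\frac{3}{2}}}{34}\right)\right)^{2} = \left(-141 + \left(121 + \frac{\sqrt{1190} \left(- 11 i \sqrt{11}\right)}{34}\right)\right)^{2} = \left(-141 + \left(121 - \frac{11 i \sqrt{13090}}{34}\right)\right)^{2} = \left(-20 - \frac{11 i \sqrt{13090}}{34}\right)^{2}$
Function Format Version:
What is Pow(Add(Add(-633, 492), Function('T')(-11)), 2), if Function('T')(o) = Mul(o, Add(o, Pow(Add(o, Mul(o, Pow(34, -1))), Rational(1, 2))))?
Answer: Add(Rational(-32985, 34), Mul(Rational(220, 17), I, Pow(13090, Rational(1, 2)))) ≈ Add(-970.15, Mul(1480.6, I))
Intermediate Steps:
Function('T')(o) = Mul(o, Add(o, Mul(Rational(1, 34), Pow(1190, Rational(1, 2)), Pow(o, Rational(1, 2))))) (Function('T')(o) = Mul(o, Add(o, Pow(Add(o, Mul(o, Rational(1, 34))), Rational(1, 2)))) = Mul(o, Add(o, Pow(Add(o, Mul(Rational(1, 34), o)), Rational(1, 2)))) = Mul(o, Add(o, Pow(Mul(Rational(35, 34), o), Rational(1, 2)))) = Mul(o, Add(o, Mul(Rational(1, 34), Pow(1190, Rational(1, 2)), Pow(o, Rational(1, 2))))))
Pow(Add(Add(-633, 492), Function('T')(-11)), 2) = Pow(Add(Add(-633, 492), Add(Pow(-11, 2), Mul(Rational(1, 34), Pow(1190, Rational(1, 2)), Pow(-11, Rational(3, 2))))), 2) = Pow(Add(-141, Add(121, Mul(Rational(1, 34), Pow(1190, Rational(1, 2)), Mul(-11, I, Pow(11, Rational(1, 2)))))), 2) = Pow(Add(-141, Add(121, Mul(Rational(-11, 34), I, Pow(13090, Rational(1, 2))))), 2) = Pow(Add(-20, Mul(Rational(-11, 34), I, Pow(13090, Rational(1, 2)))), 2)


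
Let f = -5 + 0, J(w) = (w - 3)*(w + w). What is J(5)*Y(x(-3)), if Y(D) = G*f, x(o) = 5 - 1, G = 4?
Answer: -400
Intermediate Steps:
J(w) = 2*w*(-3 + w) (J(w) = (-3 + w)*(2*w) = 2*w*(-3 + w))
f = -5
x(o) = 4
Y(D) = -20 (Y(D) = 4*(-5) = -20)
J(5)*Y(x(-3)) = (2*5*(-3 + 5))*(-20) = (2*5*2)*(-20) = 20*(-20) = -400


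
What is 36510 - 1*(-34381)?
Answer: 70891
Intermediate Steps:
36510 - 1*(-34381) = 36510 + 34381 = 70891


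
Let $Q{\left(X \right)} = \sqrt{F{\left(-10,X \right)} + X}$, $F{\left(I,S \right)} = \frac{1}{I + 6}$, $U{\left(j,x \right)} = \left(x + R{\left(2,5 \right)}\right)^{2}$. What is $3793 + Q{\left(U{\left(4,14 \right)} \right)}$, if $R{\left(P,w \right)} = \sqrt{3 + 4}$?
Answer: $3793 + \frac{\sqrt{811 + 112 \sqrt{7}}}{2} \approx 3809.6$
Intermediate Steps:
$R{\left(P,w \right)} = \sqrt{7}$
$U{\left(j,x \right)} = \left(x + \sqrt{7}\right)^{2}$
$F{\left(I,S \right)} = \frac{1}{6 + I}$
$Q{\left(X \right)} = \sqrt{- \frac{1}{4} + X}$ ($Q{\left(X \right)} = \sqrt{\frac{1}{6 - 10} + X} = \sqrt{\frac{1}{-4} + X} = \sqrt{- \frac{1}{4} + X}$)
$3793 + Q{\left(U{\left(4,14 \right)} \right)} = 3793 + \frac{\sqrt{-1 + 4 \left(14 + \sqrt{7}\right)^{2}}}{2}$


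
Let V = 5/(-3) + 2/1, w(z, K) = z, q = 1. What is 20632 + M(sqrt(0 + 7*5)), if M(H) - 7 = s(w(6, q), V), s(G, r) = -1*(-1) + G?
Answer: 20646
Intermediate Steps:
V = 1/3 (V = 5*(-1/3) + 2*1 = -5/3 + 2 = 1/3 ≈ 0.33333)
s(G, r) = 1 + G
M(H) = 14 (M(H) = 7 + (1 + 6) = 7 + 7 = 14)
20632 + M(sqrt(0 + 7*5)) = 20632 + 14 = 20646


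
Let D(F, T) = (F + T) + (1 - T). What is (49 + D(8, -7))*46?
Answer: 2668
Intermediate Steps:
D(F, T) = 1 + F
(49 + D(8, -7))*46 = (49 + (1 + 8))*46 = (49 + 9)*46 = 58*46 = 2668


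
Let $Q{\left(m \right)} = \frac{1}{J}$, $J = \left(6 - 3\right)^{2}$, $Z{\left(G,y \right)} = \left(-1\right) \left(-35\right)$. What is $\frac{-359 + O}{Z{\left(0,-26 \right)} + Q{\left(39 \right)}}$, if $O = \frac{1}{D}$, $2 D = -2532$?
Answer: $- \frac{1363485}{133352} \approx -10.225$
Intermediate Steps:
$D = -1266$ ($D = \frac{1}{2} \left(-2532\right) = -1266$)
$Z{\left(G,y \right)} = 35$
$O = - \frac{1}{1266}$ ($O = \frac{1}{-1266} = - \frac{1}{1266} \approx -0.00078989$)
$J = 9$ ($J = 3^{2} = 9$)
$Q{\left(m \right)} = \frac{1}{9}$
$\frac{-359 + O}{Z{\left(0,-26 \right)} + Q{\left(39 \right)}} = \frac{-359 - \frac{1}{1266}}{35 + \frac{1}{9}} = - \frac{454495}{1266 \cdot \frac{316}{9}} = \left(- \frac{454495}{1266}\right) \frac{9}{316} = - \frac{1363485}{133352}$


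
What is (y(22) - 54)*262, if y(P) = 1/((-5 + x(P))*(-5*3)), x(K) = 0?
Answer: -1060838/75 ≈ -14145.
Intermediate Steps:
y(P) = 1/75 (y(P) = 1/((-5 + 0)*(-5*3)) = 1/(-5*(-15)) = 1/75)
(y(22) - 54)*262 = (1/75 - 54)*262 = -4049/75*262 = -1060838/75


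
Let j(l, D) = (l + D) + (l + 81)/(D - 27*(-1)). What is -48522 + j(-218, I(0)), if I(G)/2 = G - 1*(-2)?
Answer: -1510953/31 ≈ -48740.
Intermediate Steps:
I(G) = 4 + 2*G (I(G) = 2*(G - 1*(-2)) = 2*(G + 2) = 2*(2 + G) = 4 + 2*G)
j(l, D) = D + l + (81 + l)/(27 + D) (j(l, D) = (D + l) + (81 + l)/(D + 27) = (D + l) + (81 + l)/(27 + D) = D + l + (81 + l)/(27 + D))
-48522 + j(-218, I(0)) = -48522 + (81 + (4 + 2*0)² + 27*(4 + 2*0) + 28*(-218) + (4 + 2*0)*(-218))/(27 + (4 + 2*0)) = -48522 + (81 + (4 + 0)² + 27*(4 + 0) - 6104 + (4 + 0)*(-218))/(27 + (4 + 0)) = -48522 + (81 + 4² + 27*4 - 6104 + 4*(-218))/(27 + 4) = -48522 + (81 + 16 + 108 - 6104 - 872)/31 = -48522 + (1/31)*(-6771) = -48522 - 6771/31 = -1510953/31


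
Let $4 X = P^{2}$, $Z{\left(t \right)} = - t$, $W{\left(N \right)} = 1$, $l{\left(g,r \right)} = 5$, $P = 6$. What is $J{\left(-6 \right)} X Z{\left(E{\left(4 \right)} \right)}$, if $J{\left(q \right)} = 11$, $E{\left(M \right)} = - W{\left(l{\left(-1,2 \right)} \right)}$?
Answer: $99$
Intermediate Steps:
$E{\left(M \right)} = -1$ ($E{\left(M \right)} = \left(-1\right) 1 = -1$)
$X = 9$ ($X = \frac{6^{2}}{4} = \frac{1}{4} \cdot 36 = 9$)
$J{\left(-6 \right)} X Z{\left(E{\left(4 \right)} \right)} = 11 \cdot 9 \left(\left(-1\right) \left(-1\right)\right) = 99 \cdot 1 = 99$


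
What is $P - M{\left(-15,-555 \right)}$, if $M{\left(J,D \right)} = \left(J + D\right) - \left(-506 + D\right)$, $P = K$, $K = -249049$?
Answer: $-249540$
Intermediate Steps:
$P = -249049$
$M{\left(J,D \right)} = 506 + J$ ($M{\left(J,D \right)} = \left(D + J\right) - \left(-506 + D\right) = 506 + J$)
$P - M{\left(-15,-555 \right)} = -249049 - \left(506 - 15\right) = -249049 - 491 = -249540$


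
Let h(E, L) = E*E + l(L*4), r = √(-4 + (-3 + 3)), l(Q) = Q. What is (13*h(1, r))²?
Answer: -10647 + 2704*I ≈ -10647.0 + 2704.0*I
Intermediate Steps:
r = 2*I (r = √(-4 + 0) = √(-4) = 2*I ≈ 2.0*I)
h(E, L) = E² + 4*L (h(E, L) = E*E + L*4 = E² + 4*L)
(13*h(1, r))² = (13*(1² + 4*(2*I)))² = (13*(1 + 8*I))² = (13 + 104*I)²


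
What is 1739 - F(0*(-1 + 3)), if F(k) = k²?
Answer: 1739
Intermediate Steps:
1739 - F(0*(-1 + 3)) = 1739 - (0*(-1 + 3))² = 1739 - (0*2)² = 1739 - 1*0² = 1739 - 1*0 = 1739 + 0 = 1739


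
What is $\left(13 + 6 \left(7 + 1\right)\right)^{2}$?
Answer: $3721$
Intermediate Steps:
$\left(13 + 6 \left(7 + 1\right)\right)^{2} = \left(13 + 6 \cdot 8\right)^{2} = \left(13 + 48\right)^{2} = 61^{2} = 3721$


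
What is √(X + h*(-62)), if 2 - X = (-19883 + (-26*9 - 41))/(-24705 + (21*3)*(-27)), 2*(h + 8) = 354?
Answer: I*√22546927241/1467 ≈ 102.36*I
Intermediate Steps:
h = 169 (h = -8 + (½)*354 = -8 + 177 = 169)
X = 16327/13203 (X = 2 - (-19883 + (-26*9 - 41))/(-24705 + (21*3)*(-27)) = 2 - (-19883 + (-234 - 41))/(-24705 + 63*(-27)) = 2 - (-19883 - 275)/(-24705 - 1701) = 2 - (-20158)/(-26406) = 2 - (-20158)*(-1)/26406 = 2 - 1*10079/13203 = 2 - 10079/13203 = 16327/13203 ≈ 1.2366)
√(X + h*(-62)) = √(16327/13203 + 169*(-62)) = √(16327/13203 - 10478) = √(-138324707/13203) = I*√22546927241/1467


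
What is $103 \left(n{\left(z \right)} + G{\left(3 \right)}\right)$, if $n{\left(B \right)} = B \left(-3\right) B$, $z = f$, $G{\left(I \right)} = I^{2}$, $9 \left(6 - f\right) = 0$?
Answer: $-10197$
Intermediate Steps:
$f = 6$ ($f = 6 - 0 = 6 + 0 = 6$)
$z = 6$
$n{\left(B \right)} = - 3 B^{2}$ ($n{\left(B \right)} = - 3 B B = - 3 B^{2}$)
$103 \left(n{\left(z \right)} + G{\left(3 \right)}\right) = 103 \left(- 3 \cdot 6^{2} + 3^{2}\right) = 103 \left(\left(-3\right) 36 + 9\right) = 103 \left(-108 + 9\right) = 103 \left(-99\right) = -10197$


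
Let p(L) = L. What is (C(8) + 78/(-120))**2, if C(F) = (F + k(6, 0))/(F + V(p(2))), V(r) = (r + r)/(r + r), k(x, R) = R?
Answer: 1849/32400 ≈ 0.057068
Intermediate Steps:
V(r) = 1 (V(r) = (2*r)/((2*r)) = (2*r)*(1/(2*r)) = 1)
C(F) = F/(1 + F) (C(F) = (F + 0)/(F + 1) = F/(1 + F))
(C(8) + 78/(-120))**2 = (8/(1 + 8) + 78/(-120))**2 = (8/9 + 78*(-1/120))**2 = (8*(1/9) - 13/20)**2 = (8/9 - 13/20)**2 = (43/180)**2 = 1849/32400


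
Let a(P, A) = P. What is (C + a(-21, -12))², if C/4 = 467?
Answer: 3411409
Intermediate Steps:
C = 1868 (C = 4*467 = 1868)
(C + a(-21, -12))² = (1868 - 21)² = 1847² = 3411409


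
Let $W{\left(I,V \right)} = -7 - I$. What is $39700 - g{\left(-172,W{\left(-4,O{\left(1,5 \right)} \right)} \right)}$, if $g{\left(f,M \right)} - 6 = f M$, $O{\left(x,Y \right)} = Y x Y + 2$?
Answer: $39178$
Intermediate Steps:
$O{\left(x,Y \right)} = 2 + x Y^{2}$ ($O{\left(x,Y \right)} = x Y^{2} + 2 = 2 + x Y^{2}$)
$g{\left(f,M \right)} = 6 + M f$ ($g{\left(f,M \right)} = 6 + f M = 6 + M f$)
$39700 - g{\left(-172,W{\left(-4,O{\left(1,5 \right)} \right)} \right)} = 39700 - \left(6 + \left(-7 - -4\right) \left(-172\right)\right) = 39700 - \left(6 + \left(-7 + 4\right) \left(-172\right)\right) = 39700 - \left(6 - -516\right) = 39700 - \left(6 + 516\right) = 39700 - 522 = 39178$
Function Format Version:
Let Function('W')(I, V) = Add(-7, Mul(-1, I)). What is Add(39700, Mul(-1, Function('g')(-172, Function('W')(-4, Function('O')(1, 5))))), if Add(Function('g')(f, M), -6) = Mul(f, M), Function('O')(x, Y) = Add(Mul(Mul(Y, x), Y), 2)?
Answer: 39178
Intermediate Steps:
Function('O')(x, Y) = Add(2, Mul(x, Pow(Y, 2))) (Function('O')(x, Y) = Add(Mul(x, Pow(Y, 2)), 2) = Add(2, Mul(x, Pow(Y, 2))))
Function('g')(f, M) = Add(6, Mul(M, f)) (Function('g')(f, M) = Add(6, Mul(f, M)) = Add(6, Mul(M, f)))
Add(39700, Mul(-1, Function('g')(-172, Function('W')(-4, Function('O')(1, 5))))) = Add(39700, Mul(-1, Add(6, Mul(Add(-7, Mul(-1, -4)), -172)))) = Add(39700, Mul(-1, Add(6, Mul(Add(-7, 4), -172)))) = Add(39700, Mul(-1, Add(6, Mul(-3, -172)))) = Add(39700, Mul(-1, Add(6, 516))) = Add(39700, Mul(-1, 522)) = Add(39700, -522) = 39178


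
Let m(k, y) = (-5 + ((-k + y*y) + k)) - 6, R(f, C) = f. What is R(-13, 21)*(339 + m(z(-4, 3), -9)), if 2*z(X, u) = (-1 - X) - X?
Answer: -5317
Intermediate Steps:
z(X, u) = -1/2 - X (z(X, u) = ((-1 - X) - X)/2 = (-1 - 2*X)/2 = -1/2 - X)
m(k, y) = -11 + y**2 (m(k, y) = (-5 + ((-k + y**2) + k)) - 6 = (-5 + ((y**2 - k) + k)) - 6 = (-5 + y**2) - 6 = -11 + y**2)
R(-13, 21)*(339 + m(z(-4, 3), -9)) = -13*(339 + (-11 + (-9)**2)) = -13*(339 + (-11 + 81)) = -13*(339 + 70) = -13*409 = -5317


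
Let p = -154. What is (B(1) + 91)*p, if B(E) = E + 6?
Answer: -15092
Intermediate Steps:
B(E) = 6 + E
(B(1) + 91)*p = ((6 + 1) + 91)*(-154) = (7 + 91)*(-154) = 98*(-154) = -15092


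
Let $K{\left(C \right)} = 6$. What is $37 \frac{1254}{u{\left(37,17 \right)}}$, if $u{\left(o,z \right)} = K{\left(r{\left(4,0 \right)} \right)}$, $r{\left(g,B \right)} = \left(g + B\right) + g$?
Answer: $7733$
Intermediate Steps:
$r{\left(g,B \right)} = B + 2 g$ ($r{\left(g,B \right)} = \left(B + g\right) + g = B + 2 g$)
$u{\left(o,z \right)} = 6$
$37 \frac{1254}{u{\left(37,17 \right)}} = 37 \cdot \frac{1254}{6} = 37 \cdot 1254 \cdot \frac{1}{6} = 37 \cdot 209 = 7733$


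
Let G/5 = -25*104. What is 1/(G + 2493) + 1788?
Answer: 18786515/10507 ≈ 1788.0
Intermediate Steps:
G = -13000 (G = 5*(-25*104) = 5*(-2600) = -13000)
1/(G + 2493) + 1788 = 1/(-13000 + 2493) + 1788 = 1/(-10507) + 1788 = -1/10507 + 1788 = 18786515/10507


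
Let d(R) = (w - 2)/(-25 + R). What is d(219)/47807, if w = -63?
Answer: -65/9274558 ≈ -7.0084e-6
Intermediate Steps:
d(R) = -65/(-25 + R) (d(R) = (-63 - 2)/(-25 + R) = -65/(-25 + R))
d(219)/47807 = -65/(-25 + 219)/47807 = -65/194*(1/47807) = -65*1/194*(1/47807) = -65/194*1/47807 = -65/9274558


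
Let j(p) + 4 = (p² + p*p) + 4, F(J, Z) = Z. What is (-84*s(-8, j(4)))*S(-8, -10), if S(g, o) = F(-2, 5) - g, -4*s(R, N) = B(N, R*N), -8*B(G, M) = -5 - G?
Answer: 10101/8 ≈ 1262.6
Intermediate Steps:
B(G, M) = 5/8 + G/8 (B(G, M) = -(-5 - G)/8 = 5/8 + G/8)
j(p) = 2*p² (j(p) = -4 + ((p² + p*p) + 4) = -4 + ((p² + p²) + 4) = -4 + (2*p² + 4) = -4 + (4 + 2*p²) = 2*p²)
s(R, N) = -5/32 - N/32 (s(R, N) = -(5/8 + N/8)/4 = -5/32 - N/32)
S(g, o) = 5 - g
(-84*s(-8, j(4)))*S(-8, -10) = (-84*(-5/32 - 4²/16))*(5 - 1*(-8)) = (-84*(-5/32 - 16/16))*(5 + 8) = -84*(-5/32 - 1/32*32)*13 = -84*(-5/32 - 1)*13 = -84*(-37/32)*13 = (777/8)*13 = 10101/8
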